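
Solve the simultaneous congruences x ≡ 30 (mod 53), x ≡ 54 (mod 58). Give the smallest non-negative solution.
x ≡ 1620 (mod 3074); the representative in [0, 3074) is 1620

The moduli 53, 58 are pairwise coprime, so by the CRT there is a unique solution mod 53·58 = 3074.
Solve by successive substitution. Start with x ≡ 30 (mod 53).
  Combine with x ≡ 54 (mod 58): write x = 30 + 53·t and require 30 + 53·t ≡ 54 (mod 58), i.e. 53·t ≡ 54 − 30 ≡ 24 (mod 58). Since 53^(−1) ≡ 23 (mod 58), t ≡ 23·24 ≡ 30 (mod 58). So x ≡ 30 + 53·30 = 1620 (mod 3074).
Unique solution in [0, 3074): x = 1620.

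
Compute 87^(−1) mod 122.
Apply the extended Euclidean algorithm to (122, 87), tracking rows (r, s, t) with s·122 + t·87 = r. Each division r_prev = q·r_cur + r_new produces the new row as (previous row) − q·(current row):
  row A: (122, 1, 0)   [1·122 + 0·87 = 122]
  row B: (87, 0, 1)   [0·122 + 1·87 = 87]
  122 = 1·87 + 35   → row C = row A − 1·row B = (35, 1, −1)   [check: 1·122 − 1·87 = 35]
  87 = 2·35 + 17   → row D = row B − 2·row C = (17, −2, 3)   [check: −2·122 + 3·87 = 17]
  35 = 2·17 + 1   → row E = row C − 2·row D = (1, 5, −7)   [check: 5·122 − 7·87 = 1]
  17 = 17·1 + 0   → remainder 0, stop. gcd = 1 (last nonzero row E).
The gcd is 1, so 87 is invertible mod 122. The last nonzero row gives 5·122 − 7·87 = 1, so t = −7. So 87^(−1) ≡ −7 ≡ 115 (mod 122). Verify: 87 · 115 = 10005 ≡ 1 (mod 122). ✓

Final answer: 87^(−1) ≡ 115 (mod 122)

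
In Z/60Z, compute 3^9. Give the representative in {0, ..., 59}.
3

Use repeated squaring. Binary(9) = 1001. Walk through the bits of the exponent 9 left-to-right: at each bit after the leading one, square the running value, then multiply by 3 if the bit is 1 (always reducing mod 60):
  bit 1 = 1 (leading): start with 3.
  bit 2 = 0: square 3^2 = 9 (mod 60).
  bit 3 = 0: square 9^2 = 81 ≡ 21 (mod 60).
  bit 4 = 1: square 21^2 = 441 ≡ 21; bit is 1, so multiply 21·3 = 63 ≡ 3 (mod 60).
Final value: 3^9 ≡ 3 (mod 60).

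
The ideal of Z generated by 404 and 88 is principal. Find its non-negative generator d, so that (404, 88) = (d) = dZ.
(404, 88) = (4); d = 4

In the PID Z, (a, b) is generated by gcd(a, b). Compute gcd(404, 88) with the extended Euclidean algorithm, tracking rows (r, s, t) with s·404 + t·88 = r:
  row A: (404, 1, 0)   [1·404 + 0·88 = 404]
  row B: (88, 0, 1)   [0·404 + 1·88 = 88]
  404 = 4·88 + 52   → row C = row A − 4·row B = (52, 1, −4)   [check: 1·404 − 4·88 = 52]
  88 = 1·52 + 36   → row D = row B − 1·row C = (36, −1, 5)   [check: −1·404 + 5·88 = 36]
  52 = 1·36 + 16   → row E = row C − 1·row D = (16, 2, −9)   [check: 2·404 − 9·88 = 16]
  36 = 2·16 + 4   → row F = row D − 2·row E = (4, −5, 23)   [check: −5·404 + 23·88 = 4]
  16 = 4·4 + 0   → remainder 0, stop. gcd = 4 (last nonzero row F).
So gcd(404, 88) = 4, with Bézout identity −5·404 + 23·88 = 4. Containment (⊇): the Bézout identity exhibits 4 as an element of (404, 88), giving (4) ⊆ (404, 88). Containment (⊆): since 4 | 404 and 4 | 88 (404 = 4·101, 88 = 4·22), every Z-linear combination of 404 and 88 is divisible by 4, so (404, 88) ⊆ (4). Therefore (404, 88) = (4), d = 4.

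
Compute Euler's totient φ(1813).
φ(1813) = 1512

φ is multiplicative, with φ(p^e) = p^e − p^(e−1). Factorise 1813 = 7^2 · 37. Then
  φ(1813) = (7^2 − 7^1) · (37 − 1) = 42 · 36 = 1512.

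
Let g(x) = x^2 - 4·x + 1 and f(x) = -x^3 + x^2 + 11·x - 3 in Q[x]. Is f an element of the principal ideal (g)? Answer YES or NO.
In Q[x] the ideal (g) consists of all multiples of g, so f ∈ (g) iff g | f, i.e. iff the remainder of f on division by g is 0. Divide f by g (g is monic, so eliminate the leading term of the running remainder at each step):
  leading term -x^3: subtract (-x)·g(x) = -x^3 + 4·x^2 - x, leaving -3·x^2 + 12·x - 3
  leading term -3·x^2: subtract (-3)·g(x) = -3·x^2 + 12·x - 3, leaving 0
The remainder is 0, so f(x) = g(x) · h(x) with h(x) = -x - 3. Hence g | f, i.e. f ∈ (g).

Final answer: YES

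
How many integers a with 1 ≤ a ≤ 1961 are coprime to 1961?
1872

The number of a ∈ {1, ..., 1961} with gcd(a, 1961) = 1 is by definition Euler's totient φ(1961). φ is multiplicative, with φ(p^e) = p^e − p^(e−1). Factorise 1961 = 37 · 53. Then
  φ(1961) = (37 − 1) · (53 − 1) = 36 · 52 = 1872.
So there are 1872 such integers.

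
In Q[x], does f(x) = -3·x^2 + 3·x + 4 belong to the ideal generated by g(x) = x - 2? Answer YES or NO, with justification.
NO

In Q[x] the ideal (g) consists of all multiples of g, so f ∈ (g) iff g | f, i.e. iff the remainder of f on division by g is 0. Divide f by g (g is monic, so eliminate the leading term of the running remainder at each step):
  leading term -3·x^2: subtract (-3·x)·g(x) = -3·x^2 + 6·x, leaving 4 - 3·x
  leading term -3·x: subtract (-3)·g(x) = 6 - 3·x, leaving -2
The remainder r(x) = -2 ≠ 0 (and deg r < deg g), so g ∤ f, i.e. f ∉ (g).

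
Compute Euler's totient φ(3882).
φ(3882) = 1292

φ is multiplicative, with φ(p^e) = p^e − p^(e−1). Factorise 3882 = 2 · 3 · 647. Then
  φ(3882) = (2 − 1) · (3 − 1) · (647 − 1) = 1 · 2 · 646 = 1292.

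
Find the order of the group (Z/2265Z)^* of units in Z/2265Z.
|(Z/2265Z)^*| = 1200

(Z/2265Z)^* consists of the classes a with gcd(a, 2265) = 1, so its order is φ(2265). φ is multiplicative, with φ(p^e) = p^e − p^(e−1). Factorise 2265 = 3 · 5 · 151. Then
  φ(2265) = (3 − 1) · (5 − 1) · (151 − 1) = 2 · 4 · 150 = 1200.
Thus |(Z/2265Z)^*| = 1200.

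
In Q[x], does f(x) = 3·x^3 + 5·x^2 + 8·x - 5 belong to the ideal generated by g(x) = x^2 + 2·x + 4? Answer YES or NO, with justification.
NO

In Q[x] the ideal (g) consists of all multiples of g, so f ∈ (g) iff g | f, i.e. iff the remainder of f on division by g is 0. Divide f by g (g is monic, so eliminate the leading term of the running remainder at each step):
  leading term 3·x^3: subtract (3·x)·g(x) = 3·x^3 + 6·x^2 + 12·x, leaving -x^2 - 4·x - 5
  leading term -x^2: subtract (-1)·g(x) = -x^2 - 2·x - 4, leaving -2·x - 1
The remainder r(x) = -2·x - 1 ≠ 0 (and deg r < deg g), so g ∤ f, i.e. f ∉ (g).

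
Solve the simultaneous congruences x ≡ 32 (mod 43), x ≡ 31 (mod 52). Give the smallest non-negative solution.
The moduli 43, 52 are pairwise coprime, so by the CRT there is a unique solution mod 43·52 = 2236.
Solve by successive substitution. Start with x ≡ 32 (mod 43).
  Combine with x ≡ 31 (mod 52): write x = 32 + 43·t and require 32 + 43·t ≡ 31 (mod 52), i.e. 43·t ≡ 31 − 32 ≡ 51 (mod 52). Since 43^(−1) ≡ 23 (mod 52), t ≡ 23·51 ≡ 29 (mod 52). So x ≡ 32 + 43·29 = 1279 (mod 2236).
Unique solution in [0, 2236): x = 1279.

Final answer: x ≡ 1279 (mod 2236); the representative in [0, 2236) is 1279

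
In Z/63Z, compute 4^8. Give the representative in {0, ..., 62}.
16

Use repeated squaring. Binary(8) = 1000. Walk through the bits of the exponent 8 left-to-right: at each bit after the leading one, square the running value, then multiply by 4 if the bit is 1 (always reducing mod 63):
  bit 1 = 1 (leading): start with 4.
  bit 2 = 0: square 4^2 = 16 (mod 63).
  bit 3 = 0: square 16^2 = 256 ≡ 4 (mod 63).
  bit 4 = 0: square 4^2 = 16 (mod 63).
Final value: 4^8 ≡ 16 (mod 63).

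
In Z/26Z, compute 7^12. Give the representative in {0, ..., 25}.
Use repeated squaring. Binary(12) = 1100. Walk through the bits of the exponent 12 left-to-right: at each bit after the leading one, square the running value, then multiply by 7 if the bit is 1 (always reducing mod 26):
  bit 1 = 1 (leading): start with 7.
  bit 2 = 1: square 7^2 = 49 ≡ 23; bit is 1, so multiply 23·7 = 161 ≡ 5 (mod 26).
  bit 3 = 0: square 5^2 = 25 (mod 26).
  bit 4 = 0: square 25^2 = 625 ≡ 1 (mod 26).
Final value: 7^12 ≡ 1 (mod 26).

Final answer: 1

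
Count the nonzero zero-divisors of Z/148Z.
Z/148Z has 75 nonzero zero-divisors

In Z/148Z each nonzero element is either a unit (gcd with 148 is 1) or a zero-divisor (gcd > 1). The number of units is φ(148): factorise 148 = 2^2 · 37, so φ(148) = (2^2 − 2^1) · (37 − 1) = 2 · 36 = 72. The nonzero elements number 148 − 1 = 147. Hence the nonzero zero-divisors number 147 − 72 = 75.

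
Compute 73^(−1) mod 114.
Apply the extended Euclidean algorithm to (114, 73), tracking rows (r, s, t) with s·114 + t·73 = r. Each division r_prev = q·r_cur + r_new produces the new row as (previous row) − q·(current row):
  row A: (114, 1, 0)   [1·114 + 0·73 = 114]
  row B: (73, 0, 1)   [0·114 + 1·73 = 73]
  114 = 1·73 + 41   → row C = row A − 1·row B = (41, 1, −1)   [check: 1·114 − 1·73 = 41]
  73 = 1·41 + 32   → row D = row B − 1·row C = (32, −1, 2)   [check: −1·114 + 2·73 = 32]
  41 = 1·32 + 9   → row E = row C − 1·row D = (9, 2, −3)   [check: 2·114 − 3·73 = 9]
  32 = 3·9 + 5   → row F = row D − 3·row E = (5, −7, 11)   [check: −7·114 + 11·73 = 5]
  9 = 1·5 + 4   → row G = row E − 1·row F = (4, 9, −14)   [check: 9·114 − 14·73 = 4]
  5 = 1·4 + 1   → row H = row F − 1·row G = (1, −16, 25)   [check: −16·114 + 25·73 = 1]
  4 = 4·1 + 0   → remainder 0, stop. gcd = 1 (last nonzero row H).
The gcd is 1, so 73 is invertible mod 114. The last nonzero row gives −16·114 + 25·73 = 1, so t = 25. So 73^(−1) ≡ 25 (mod 114). Verify: 73 · 25 = 1825 ≡ 1 (mod 114). ✓

Final answer: 73^(−1) ≡ 25 (mod 114)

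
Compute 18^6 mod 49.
1

Use repeated squaring. Binary(6) = 110. Walk through the bits of the exponent 6 left-to-right: at each bit after the leading one, square the running value, then multiply by 18 if the bit is 1 (always reducing mod 49):
  bit 1 = 1 (leading): start with 18.
  bit 2 = 1: square 18^2 = 324 ≡ 30; bit is 1, so multiply 30·18 = 540 ≡ 1 (mod 49).
  bit 3 = 0: square 1^2 = 1 (mod 49).
Final value: 18^6 ≡ 1 (mod 49).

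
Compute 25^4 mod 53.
15

Use repeated squaring. Binary(4) = 100. Walk through the bits of the exponent 4 left-to-right: at each bit after the leading one, square the running value, then multiply by 25 if the bit is 1 (always reducing mod 53):
  bit 1 = 1 (leading): start with 25.
  bit 2 = 0: square 25^2 = 625 ≡ 42 (mod 53).
  bit 3 = 0: square 42^2 = 1764 ≡ 15 (mod 53).
Final value: 25^4 ≡ 15 (mod 53).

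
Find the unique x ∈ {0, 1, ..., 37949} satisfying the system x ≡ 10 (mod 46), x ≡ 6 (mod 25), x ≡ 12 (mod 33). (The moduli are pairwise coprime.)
The moduli 46, 25, 33 are pairwise coprime, so by the CRT there is a unique solution mod 46·25·33 = 37950.
Solve by successive substitution. Start with x ≡ 10 (mod 46).
  Combine with x ≡ 6 (mod 25): write x = 10 + 46·t and require 10 + 46·t ≡ 6 (mod 25), i.e. 46·t ≡ 6 − 10 ≡ 21 (mod 25). Since 46^(−1) ≡ 6 (mod 25) (46 ≡ 21 (mod 25)), t ≡ 6·21 ≡ 1 (mod 25). So x ≡ 10 + 46·1 = 56 (mod 1150).
  Combine with x ≡ 12 (mod 33): write x = 56 + 1150·t and require 56 + 1150·t ≡ 12 (mod 33), i.e. 1150·t ≡ 12 − 56 ≡ 22 (mod 33). Since 1150^(−1) ≡ 13 (mod 33) (1150 ≡ 28 (mod 33)), t ≡ 13·22 ≡ 22 (mod 33). So x ≡ 56 + 1150·22 = 25356 (mod 37950).
Unique solution in [0, 37950): x = 25356.

Final answer: x ≡ 25356 (mod 37950); the representative in [0, 37950) is 25356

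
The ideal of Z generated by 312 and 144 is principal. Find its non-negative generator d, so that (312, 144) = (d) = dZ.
In the PID Z, (a, b) is generated by gcd(a, b). Compute gcd(312, 144) with the extended Euclidean algorithm, tracking rows (r, s, t) with s·312 + t·144 = r:
  row A: (312, 1, 0)   [1·312 + 0·144 = 312]
  row B: (144, 0, 1)   [0·312 + 1·144 = 144]
  312 = 2·144 + 24   → row C = row A − 2·row B = (24, 1, −2)   [check: 1·312 − 2·144 = 24]
  144 = 6·24 + 0   → remainder 0, stop. gcd = 24 (last nonzero row C).
So gcd(312, 144) = 24, with Bézout identity 1·312 − 2·144 = 24. Containment (⊇): the Bézout identity exhibits 24 as an element of (312, 144), giving (24) ⊆ (312, 144). Containment (⊆): since 24 | 312 and 24 | 144 (312 = 24·13, 144 = 24·6), every Z-linear combination of 312 and 144 is divisible by 24, so (312, 144) ⊆ (24). Therefore (312, 144) = (24), d = 24.

Final answer: (312, 144) = (24); d = 24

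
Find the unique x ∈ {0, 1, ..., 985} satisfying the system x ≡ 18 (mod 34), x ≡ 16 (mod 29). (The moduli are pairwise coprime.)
The moduli 34, 29 are pairwise coprime, so by the CRT there is a unique solution mod 34·29 = 986.
Solve by successive substitution. Start with x ≡ 18 (mod 34).
  Combine with x ≡ 16 (mod 29): write x = 18 + 34·t and require 18 + 34·t ≡ 16 (mod 29), i.e. 34·t ≡ 16 − 18 ≡ 27 (mod 29). Since 34^(−1) ≡ 6 (mod 29) (34 ≡ 5 (mod 29)), t ≡ 6·27 ≡ 17 (mod 29). So x ≡ 18 + 34·17 = 596 (mod 986).
Unique solution in [0, 986): x = 596.

Final answer: x ≡ 596 (mod 986); the representative in [0, 986) is 596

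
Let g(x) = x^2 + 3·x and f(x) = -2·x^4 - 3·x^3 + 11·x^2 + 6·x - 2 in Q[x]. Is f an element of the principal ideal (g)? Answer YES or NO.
NO

In Q[x] the ideal (g) consists of all multiples of g, so f ∈ (g) iff g | f, i.e. iff the remainder of f on division by g is 0. Divide f by g (g is monic, so eliminate the leading term of the running remainder at each step):
  leading term -2·x^4: subtract (-2·x^2)·g(x) = -2·x^4 - 6·x^3, leaving 3·x^3 + 11·x^2 + 6·x - 2
  leading term 3·x^3: subtract (3·x)·g(x) = 3·x^3 + 9·x^2, leaving 2·x^2 + 6·x - 2
  leading term 2·x^2: subtract (2)·g(x) = 2·x^2 + 6·x, leaving -2
The remainder r(x) = -2 ≠ 0 (and deg r < deg g), so g ∤ f, i.e. f ∉ (g).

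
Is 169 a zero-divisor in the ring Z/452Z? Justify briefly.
gcd(169, 452) = 1, so 169 is a unit in Z/452Z (it has a multiplicative inverse). A unit cannot be a zero-divisor: if 169·b ≡ 0 then multiplying both sides by 169^(−1) gives b ≡ 0. So 169 is not a zero-divisor.

Final answer: NO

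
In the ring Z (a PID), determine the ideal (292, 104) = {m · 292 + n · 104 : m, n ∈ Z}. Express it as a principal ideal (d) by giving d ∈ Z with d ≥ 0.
In the PID Z, (a, b) is generated by gcd(a, b). Compute gcd(292, 104) with the extended Euclidean algorithm, tracking rows (r, s, t) with s·292 + t·104 = r:
  row A: (292, 1, 0)   [1·292 + 0·104 = 292]
  row B: (104, 0, 1)   [0·292 + 1·104 = 104]
  292 = 2·104 + 84   → row C = row A − 2·row B = (84, 1, −2)   [check: 1·292 − 2·104 = 84]
  104 = 1·84 + 20   → row D = row B − 1·row C = (20, −1, 3)   [check: −1·292 + 3·104 = 20]
  84 = 4·20 + 4   → row E = row C − 4·row D = (4, 5, −14)   [check: 5·292 − 14·104 = 4]
  20 = 5·4 + 0   → remainder 0, stop. gcd = 4 (last nonzero row E).
So gcd(292, 104) = 4, with Bézout identity 5·292 − 14·104 = 4. Containment (⊇): the Bézout identity exhibits 4 as an element of (292, 104), giving (4) ⊆ (292, 104). Containment (⊆): since 4 | 292 and 4 | 104 (292 = 4·73, 104 = 4·26), every Z-linear combination of 292 and 104 is divisible by 4, so (292, 104) ⊆ (4). Therefore (292, 104) = (4), d = 4.

Final answer: (292, 104) = (4); d = 4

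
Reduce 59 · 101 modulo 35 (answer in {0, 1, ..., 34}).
Reduce the factors first: 59 ≡ 24, 101 ≡ 31 (mod 35), so 59 · 101 ≡ 24 · 31 (mod 35). 24 · 31 = 744. Dividing by 35: 744 = 21·35 + 9. So (59 · 101) mod 35 = 9.

Final answer: 9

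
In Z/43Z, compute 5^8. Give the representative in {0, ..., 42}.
13

Use repeated squaring. Binary(8) = 1000. Walk through the bits of the exponent 8 left-to-right: at each bit after the leading one, square the running value, then multiply by 5 if the bit is 1 (always reducing mod 43):
  bit 1 = 1 (leading): start with 5.
  bit 2 = 0: square 5^2 = 25 (mod 43).
  bit 3 = 0: square 25^2 = 625 ≡ 23 (mod 43).
  bit 4 = 0: square 23^2 = 529 ≡ 13 (mod 43).
Final value: 5^8 ≡ 13 (mod 43).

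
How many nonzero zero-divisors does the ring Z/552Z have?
In Z/552Z each nonzero element is either a unit (gcd with 552 is 1) or a zero-divisor (gcd > 1). The number of units is φ(552): factorise 552 = 2^3 · 3 · 23, so φ(552) = (2^3 − 2^2) · (3 − 1) · (23 − 1) = 4 · 2 · 22 = 176. The nonzero elements number 552 − 1 = 551. Hence the nonzero zero-divisors number 551 − 176 = 375.

Final answer: Z/552Z has 375 nonzero zero-divisors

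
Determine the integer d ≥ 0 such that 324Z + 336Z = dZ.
(324, 336) = (12); d = 12

In the PID Z, (a, b) is generated by gcd(a, b). Compute gcd(336, 324) with the extended Euclidean algorithm, tracking rows (r, s, t) with s·336 + t·324 = r:
  row A: (336, 1, 0)   [1·336 + 0·324 = 336]
  row B: (324, 0, 1)   [0·336 + 1·324 = 324]
  336 = 1·324 + 12   → row C = row A − 1·row B = (12, 1, −1)   [check: 1·336 − 1·324 = 12]
  324 = 27·12 + 0   → remainder 0, stop. gcd = 12 (last nonzero row C).
So gcd(324, 336) = 12, with Bézout identity 1·336 − 1·324 = 12. Containment (⊇): the Bézout identity exhibits 12 as an element of (324, 336), giving (12) ⊆ (324, 336). Containment (⊆): since 12 | 324 and 12 | 336 (324 = 12·27, 336 = 12·28), every Z-linear combination of 324 and 336 is divisible by 12, so (324, 336) ⊆ (12). Therefore (324, 336) = (12), d = 12.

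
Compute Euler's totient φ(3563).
φ(3563) = 3048

φ is multiplicative, with φ(p^e) = p^e − p^(e−1). Factorise 3563 = 7 · 509. Then
  φ(3563) = (7 − 1) · (509 − 1) = 6 · 508 = 3048.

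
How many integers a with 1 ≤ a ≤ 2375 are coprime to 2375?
1800

The number of a ∈ {1, ..., 2375} with gcd(a, 2375) = 1 is by definition Euler's totient φ(2375). φ is multiplicative, with φ(p^e) = p^e − p^(e−1). Factorise 2375 = 5^3 · 19. Then
  φ(2375) = (5^3 − 5^2) · (19 − 1) = 100 · 18 = 1800.
So there are 1800 such integers.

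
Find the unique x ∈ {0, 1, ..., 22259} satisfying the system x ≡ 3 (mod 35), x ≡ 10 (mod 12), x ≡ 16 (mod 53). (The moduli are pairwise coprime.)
x ≡ 6058 (mod 22260); the representative in [0, 22260) is 6058

The moduli 35, 12, 53 are pairwise coprime, so by the CRT there is a unique solution mod 35·12·53 = 22260.
Solve by successive substitution. Start with x ≡ 3 (mod 35).
  Combine with x ≡ 10 (mod 12): write x = 3 + 35·t and require 3 + 35·t ≡ 10 (mod 12), i.e. 35·t ≡ 10 − 3 ≡ 7 (mod 12). Since 35^(−1) ≡ 11 (mod 12) (35 ≡ 11 (mod 12)), t ≡ 11·7 ≡ 5 (mod 12). So x ≡ 3 + 35·5 = 178 (mod 420).
  Combine with x ≡ 16 (mod 53): write x = 178 + 420·t and require 178 + 420·t ≡ 16 (mod 53), i.e. 420·t ≡ 16 − 178 ≡ 50 (mod 53). Since 420^(−1) ≡ 13 (mod 53) (420 ≡ 49 (mod 53)), t ≡ 13·50 ≡ 14 (mod 53). So x ≡ 178 + 420·14 = 6058 (mod 22260).
Unique solution in [0, 22260): x = 6058.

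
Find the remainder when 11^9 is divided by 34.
Use repeated squaring. Binary(9) = 1001. Walk through the bits of the exponent 9 left-to-right: at each bit after the leading one, square the running value, then multiply by 11 if the bit is 1 (always reducing mod 34):
  bit 1 = 1 (leading): start with 11.
  bit 2 = 0: square 11^2 = 121 ≡ 19 (mod 34).
  bit 3 = 0: square 19^2 = 361 ≡ 21 (mod 34).
  bit 4 = 1: square 21^2 = 441 ≡ 33; bit is 1, so multiply 33·11 = 363 ≡ 23 (mod 34).
Final value: 11^9 ≡ 23 (mod 34).

Final answer: 23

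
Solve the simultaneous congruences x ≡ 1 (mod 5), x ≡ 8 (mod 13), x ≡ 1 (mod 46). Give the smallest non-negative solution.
x ≡ 1841 (mod 2990); the representative in [0, 2990) is 1841

The moduli 5, 13, 46 are pairwise coprime, so by the CRT there is a unique solution mod 5·13·46 = 2990.
Solve by successive substitution. Start with x ≡ 1 (mod 5).
  Combine with x ≡ 8 (mod 13): write x = 1 + 5·t and require 1 + 5·t ≡ 8 (mod 13), i.e. 5·t ≡ 8 − 1 ≡ 7 (mod 13). Since 5^(−1) ≡ 8 (mod 13), t ≡ 8·7 ≡ 4 (mod 13). So x ≡ 1 + 5·4 = 21 (mod 65).
  Combine with x ≡ 1 (mod 46): write x = 21 + 65·t and require 21 + 65·t ≡ 1 (mod 46), i.e. 65·t ≡ 1 − 21 ≡ 26 (mod 46). Since 65^(−1) ≡ 17 (mod 46) (65 ≡ 19 (mod 46)), t ≡ 17·26 ≡ 28 (mod 46). So x ≡ 21 + 65·28 = 1841 (mod 2990).
Unique solution in [0, 2990): x = 1841.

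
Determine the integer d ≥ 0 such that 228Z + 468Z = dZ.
(228, 468) = (12); d = 12

In the PID Z, (a, b) is generated by gcd(a, b). Compute gcd(468, 228) with the extended Euclidean algorithm, tracking rows (r, s, t) with s·468 + t·228 = r:
  row A: (468, 1, 0)   [1·468 + 0·228 = 468]
  row B: (228, 0, 1)   [0·468 + 1·228 = 228]
  468 = 2·228 + 12   → row C = row A − 2·row B = (12, 1, −2)   [check: 1·468 − 2·228 = 12]
  228 = 19·12 + 0   → remainder 0, stop. gcd = 12 (last nonzero row C).
So gcd(228, 468) = 12, with Bézout identity 1·468 − 2·228 = 12. Containment (⊇): the Bézout identity exhibits 12 as an element of (228, 468), giving (12) ⊆ (228, 468). Containment (⊆): since 12 | 228 and 12 | 468 (228 = 12·19, 468 = 12·39), every Z-linear combination of 228 and 468 is divisible by 12, so (228, 468) ⊆ (12). Therefore (228, 468) = (12), d = 12.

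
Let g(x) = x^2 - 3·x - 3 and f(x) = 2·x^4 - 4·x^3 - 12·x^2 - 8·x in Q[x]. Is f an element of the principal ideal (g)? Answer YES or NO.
In Q[x] the ideal (g) consists of all multiples of g, so f ∈ (g) iff g | f, i.e. iff the remainder of f on division by g is 0. Divide f by g (g is monic, so eliminate the leading term of the running remainder at each step):
  leading term 2·x^4: subtract (2·x^2)·g(x) = 2·x^4 - 6·x^3 - 6·x^2, leaving 2·x^3 - 6·x^2 - 8·x
  leading term 2·x^3: subtract (2·x)·g(x) = 2·x^3 - 6·x^2 - 6·x, leaving -2·x
The remainder r(x) = -2·x ≠ 0 (and deg r < deg g), so g ∤ f, i.e. f ∉ (g).

Final answer: NO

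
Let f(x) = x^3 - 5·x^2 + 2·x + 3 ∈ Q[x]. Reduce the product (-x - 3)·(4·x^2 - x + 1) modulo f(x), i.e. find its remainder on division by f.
a · b ≡ -31·x^2 + 10·x + 9 (mod f(x))

First multiply in Q[x] without reducing: a · b = -4·x^3 - 11·x^2 + 2·x - 3. Now divide by f(x) = x^3 - 5·x^2 + 2·x + 3, eliminating the leading term at each step:
  leading term -4·x^3: subtract (-4)·f(x) = -4·x^3 + 20·x^2 - 8·x - 12, leaving -31·x^2 + 10·x + 9
The degree is now < 3, so this is the remainder. Hence a · b ≡ -31·x^2 + 10·x + 9 in Q[x]/(f).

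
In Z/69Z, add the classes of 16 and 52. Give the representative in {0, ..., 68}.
68

Both summands are already reduced mod 69. 16 + 52 = 68; 68 = 0·69 + 68, so (16 + 52) mod 69 = 68.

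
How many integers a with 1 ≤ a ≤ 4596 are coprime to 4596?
1528

The number of a ∈ {1, ..., 4596} with gcd(a, 4596) = 1 is by definition Euler's totient φ(4596). φ is multiplicative, with φ(p^e) = p^e − p^(e−1). Factorise 4596 = 2^2 · 3 · 383. Then
  φ(4596) = (2^2 − 2^1) · (3 − 1) · (383 − 1) = 2 · 2 · 382 = 1528.
So there are 1528 such integers.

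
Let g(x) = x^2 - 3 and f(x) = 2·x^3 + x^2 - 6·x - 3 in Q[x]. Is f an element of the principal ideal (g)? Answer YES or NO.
YES

In Q[x] the ideal (g) consists of all multiples of g, so f ∈ (g) iff g | f, i.e. iff the remainder of f on division by g is 0. Divide f by g (g is monic, so eliminate the leading term of the running remainder at each step):
  leading term 2·x^3: subtract (2·x)·g(x) = 2·x^3 - 6·x, leaving x^2 - 3
  leading term x^2: subtract (1)·g(x) = x^2 - 3, leaving 0
The remainder is 0, so f(x) = g(x) · h(x) with h(x) = 2·x + 1. Hence g | f, i.e. f ∈ (g).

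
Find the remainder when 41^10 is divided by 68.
53

Use repeated squaring. Binary(10) = 1010. Walk through the bits of the exponent 10 left-to-right: at each bit after the leading one, square the running value, then multiply by 41 if the bit is 1 (always reducing mod 68):
  bit 1 = 1 (leading): start with 41.
  bit 2 = 0: square 41^2 = 1681 ≡ 49 (mod 68).
  bit 3 = 1: square 49^2 = 2401 ≡ 21; bit is 1, so multiply 21·41 = 861 ≡ 45 (mod 68).
  bit 4 = 0: square 45^2 = 2025 ≡ 53 (mod 68).
Final value: 41^10 ≡ 53 (mod 68).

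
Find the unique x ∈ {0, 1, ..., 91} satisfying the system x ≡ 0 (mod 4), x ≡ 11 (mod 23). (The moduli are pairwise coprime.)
x ≡ 80 (mod 92); the representative in [0, 92) is 80

The moduli 4, 23 are pairwise coprime, so by the CRT there is a unique solution mod 4·23 = 92.
Solve by successive substitution. Start with x ≡ 0 (mod 4).
  Combine with x ≡ 11 (mod 23): write x = 4·t and require 4·t ≡ 11 (mod 23). Since 4^(−1) ≡ 6 (mod 23), t ≡ 6·11 ≡ 20 (mod 23). So x ≡ 4·20 = 80 (mod 92).
Unique solution in [0, 92): x = 80.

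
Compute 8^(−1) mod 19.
8^(−1) ≡ 12 (mod 19)

Apply the extended Euclidean algorithm to (19, 8), tracking rows (r, s, t) with s·19 + t·8 = r. Each division r_prev = q·r_cur + r_new produces the new row as (previous row) − q·(current row):
  row A: (19, 1, 0)   [1·19 + 0·8 = 19]
  row B: (8, 0, 1)   [0·19 + 1·8 = 8]
  19 = 2·8 + 3   → row C = row A − 2·row B = (3, 1, −2)   [check: 1·19 − 2·8 = 3]
  8 = 2·3 + 2   → row D = row B − 2·row C = (2, −2, 5)   [check: −2·19 + 5·8 = 2]
  3 = 1·2 + 1   → row E = row C − 1·row D = (1, 3, −7)   [check: 3·19 − 7·8 = 1]
  2 = 2·1 + 0   → remainder 0, stop. gcd = 1 (last nonzero row E).
The gcd is 1, so 8 is invertible mod 19. The last nonzero row gives 3·19 − 7·8 = 1, so t = −7. So 8^(−1) ≡ −7 ≡ 12 (mod 19). Verify: 8 · 12 = 96 ≡ 1 (mod 19). ✓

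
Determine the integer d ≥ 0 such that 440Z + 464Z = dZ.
In the PID Z, (a, b) is generated by gcd(a, b). Compute gcd(464, 440) with the extended Euclidean algorithm, tracking rows (r, s, t) with s·464 + t·440 = r:
  row A: (464, 1, 0)   [1·464 + 0·440 = 464]
  row B: (440, 0, 1)   [0·464 + 1·440 = 440]
  464 = 1·440 + 24   → row C = row A − 1·row B = (24, 1, −1)   [check: 1·464 − 1·440 = 24]
  440 = 18·24 + 8   → row D = row B − 18·row C = (8, −18, 19)   [check: −18·464 + 19·440 = 8]
  24 = 3·8 + 0   → remainder 0, stop. gcd = 8 (last nonzero row D).
So gcd(440, 464) = 8, with Bézout identity −18·464 + 19·440 = 8. Containment (⊇): the Bézout identity exhibits 8 as an element of (440, 464), giving (8) ⊆ (440, 464). Containment (⊆): since 8 | 440 and 8 | 464 (440 = 8·55, 464 = 8·58), every Z-linear combination of 440 and 464 is divisible by 8, so (440, 464) ⊆ (8). Therefore (440, 464) = (8), d = 8.

Final answer: (440, 464) = (8); d = 8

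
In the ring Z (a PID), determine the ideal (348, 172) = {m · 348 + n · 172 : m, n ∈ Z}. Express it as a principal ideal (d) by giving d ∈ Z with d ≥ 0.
In the PID Z, (a, b) is generated by gcd(a, b). Compute gcd(348, 172) with the extended Euclidean algorithm, tracking rows (r, s, t) with s·348 + t·172 = r:
  row A: (348, 1, 0)   [1·348 + 0·172 = 348]
  row B: (172, 0, 1)   [0·348 + 1·172 = 172]
  348 = 2·172 + 4   → row C = row A − 2·row B = (4, 1, −2)   [check: 1·348 − 2·172 = 4]
  172 = 43·4 + 0   → remainder 0, stop. gcd = 4 (last nonzero row C).
So gcd(348, 172) = 4, with Bézout identity 1·348 − 2·172 = 4. Containment (⊇): the Bézout identity exhibits 4 as an element of (348, 172), giving (4) ⊆ (348, 172). Containment (⊆): since 4 | 348 and 4 | 172 (348 = 4·87, 172 = 4·43), every Z-linear combination of 348 and 172 is divisible by 4, so (348, 172) ⊆ (4). Therefore (348, 172) = (4), d = 4.

Final answer: (348, 172) = (4); d = 4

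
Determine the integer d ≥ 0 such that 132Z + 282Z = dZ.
In the PID Z, (a, b) is generated by gcd(a, b). Compute gcd(282, 132) with the extended Euclidean algorithm, tracking rows (r, s, t) with s·282 + t·132 = r:
  row A: (282, 1, 0)   [1·282 + 0·132 = 282]
  row B: (132, 0, 1)   [0·282 + 1·132 = 132]
  282 = 2·132 + 18   → row C = row A − 2·row B = (18, 1, −2)   [check: 1·282 − 2·132 = 18]
  132 = 7·18 + 6   → row D = row B − 7·row C = (6, −7, 15)   [check: −7·282 + 15·132 = 6]
  18 = 3·6 + 0   → remainder 0, stop. gcd = 6 (last nonzero row D).
So gcd(132, 282) = 6, with Bézout identity −7·282 + 15·132 = 6. Containment (⊇): the Bézout identity exhibits 6 as an element of (132, 282), giving (6) ⊆ (132, 282). Containment (⊆): since 6 | 132 and 6 | 282 (132 = 6·22, 282 = 6·47), every Z-linear combination of 132 and 282 is divisible by 6, so (132, 282) ⊆ (6). Therefore (132, 282) = (6), d = 6.

Final answer: (132, 282) = (6); d = 6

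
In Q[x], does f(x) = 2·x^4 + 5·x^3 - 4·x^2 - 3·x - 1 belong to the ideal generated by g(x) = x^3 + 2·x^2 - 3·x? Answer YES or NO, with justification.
NO

In Q[x] the ideal (g) consists of all multiples of g, so f ∈ (g) iff g | f, i.e. iff the remainder of f on division by g is 0. Divide f by g (g is monic, so eliminate the leading term of the running remainder at each step):
  leading term 2·x^4: subtract (2·x)·g(x) = 2·x^4 + 4·x^3 - 6·x^2, leaving x^3 + 2·x^2 - 3·x - 1
  leading term x^3: subtract (1)·g(x) = x^3 + 2·x^2 - 3·x, leaving -1
The remainder r(x) = -1 ≠ 0 (and deg r < deg g), so g ∤ f, i.e. f ∉ (g).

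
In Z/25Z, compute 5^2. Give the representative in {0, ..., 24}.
Use repeated squaring. Binary(2) = 10. Walk through the bits of the exponent 2 left-to-right: at each bit after the leading one, square the running value, then multiply by 5 if the bit is 1 (always reducing mod 25):
  bit 1 = 1 (leading): start with 5.
  bit 2 = 0: square 5^2 = 25 ≡ 0 (mod 25).
Final value: 5^2 ≡ 0 (mod 25).

Final answer: 0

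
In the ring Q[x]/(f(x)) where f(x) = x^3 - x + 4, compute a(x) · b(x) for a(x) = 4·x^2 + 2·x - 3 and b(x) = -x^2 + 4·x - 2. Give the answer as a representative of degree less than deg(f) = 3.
a · b ≡ -x^2 + 14·x - 50 (mod f(x))

First multiply in Q[x] without reducing: a · b = -4·x^4 + 14·x^3 + 3·x^2 - 16·x + 6. Now divide by f(x) = x^3 - x + 4, eliminating the leading term at each step:
  leading term -4·x^4: subtract (-4·x)·f(x) = -4·x^4 + 4·x^2 - 16·x, leaving 14·x^3 - x^2 + 6
  leading term 14·x^3: subtract (14)·f(x) = 14·x^3 - 14·x + 56, leaving -x^2 + 14·x - 50
The degree is now < 3, so this is the remainder. Hence a · b ≡ -x^2 + 14·x - 50 in Q[x]/(f).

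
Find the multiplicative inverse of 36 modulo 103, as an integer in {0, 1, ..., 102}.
Apply the extended Euclidean algorithm to (103, 36), tracking rows (r, s, t) with s·103 + t·36 = r. Each division r_prev = q·r_cur + r_new produces the new row as (previous row) − q·(current row):
  row A: (103, 1, 0)   [1·103 + 0·36 = 103]
  row B: (36, 0, 1)   [0·103 + 1·36 = 36]
  103 = 2·36 + 31   → row C = row A − 2·row B = (31, 1, −2)   [check: 1·103 − 2·36 = 31]
  36 = 1·31 + 5   → row D = row B − 1·row C = (5, −1, 3)   [check: −1·103 + 3·36 = 5]
  31 = 6·5 + 1   → row E = row C − 6·row D = (1, 7, −20)   [check: 7·103 − 20·36 = 1]
  5 = 5·1 + 0   → remainder 0, stop. gcd = 1 (last nonzero row E).
The gcd is 1, so 36 is invertible mod 103. The last nonzero row gives 7·103 − 20·36 = 1, so t = −20. So 36^(−1) ≡ −20 ≡ 83 (mod 103). Verify: 36 · 83 = 2988 ≡ 1 (mod 103). ✓

Final answer: 36^(−1) ≡ 83 (mod 103)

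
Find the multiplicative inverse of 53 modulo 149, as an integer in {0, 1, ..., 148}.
53^(−1) ≡ 45 (mod 149)

Apply the extended Euclidean algorithm to (149, 53), tracking rows (r, s, t) with s·149 + t·53 = r. Each division r_prev = q·r_cur + r_new produces the new row as (previous row) − q·(current row):
  row A: (149, 1, 0)   [1·149 + 0·53 = 149]
  row B: (53, 0, 1)   [0·149 + 1·53 = 53]
  149 = 2·53 + 43   → row C = row A − 2·row B = (43, 1, −2)   [check: 1·149 − 2·53 = 43]
  53 = 1·43 + 10   → row D = row B − 1·row C = (10, −1, 3)   [check: −1·149 + 3·53 = 10]
  43 = 4·10 + 3   → row E = row C − 4·row D = (3, 5, −14)   [check: 5·149 − 14·53 = 3]
  10 = 3·3 + 1   → row F = row D − 3·row E = (1, −16, 45)   [check: −16·149 + 45·53 = 1]
  3 = 3·1 + 0   → remainder 0, stop. gcd = 1 (last nonzero row F).
The gcd is 1, so 53 is invertible mod 149. The last nonzero row gives −16·149 + 45·53 = 1, so t = 45. So 53^(−1) ≡ 45 (mod 149). Verify: 53 · 45 = 2385 ≡ 1 (mod 149). ✓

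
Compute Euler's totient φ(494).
φ(494) = 216

φ is multiplicative, with φ(p^e) = p^e − p^(e−1). Factorise 494 = 2 · 13 · 19. Then
  φ(494) = (2 − 1) · (13 − 1) · (19 − 1) = 1 · 12 · 18 = 216.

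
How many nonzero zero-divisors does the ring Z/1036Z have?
Z/1036Z has 603 nonzero zero-divisors

In Z/1036Z each nonzero element is either a unit (gcd with 1036 is 1) or a zero-divisor (gcd > 1). The number of units is φ(1036): factorise 1036 = 2^2 · 7 · 37, so φ(1036) = (2^2 − 2^1) · (7 − 1) · (37 − 1) = 2 · 6 · 36 = 432. The nonzero elements number 1036 − 1 = 1035. Hence the nonzero zero-divisors number 1035 − 432 = 603.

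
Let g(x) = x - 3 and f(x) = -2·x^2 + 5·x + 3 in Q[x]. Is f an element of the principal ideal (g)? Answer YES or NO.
In Q[x] the ideal (g) consists of all multiples of g, so f ∈ (g) iff g | f, i.e. iff the remainder of f on division by g is 0. Divide f by g (g is monic, so eliminate the leading term of the running remainder at each step):
  leading term -2·x^2: subtract (-2·x)·g(x) = -2·x^2 + 6·x, leaving 3 - x
  leading term -x: subtract (-1)·g(x) = 3 - x, leaving 0
The remainder is 0, so f(x) = g(x) · h(x) with h(x) = -2·x - 1. Hence g | f, i.e. f ∈ (g).

Final answer: YES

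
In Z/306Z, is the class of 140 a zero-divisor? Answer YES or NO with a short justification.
gcd(140, 306) = 2 > 1, so 140 is not a unit in Z/306Z. In Z/nZ every nonzero non-unit is a zero-divisor: explicitly, take b = 306/gcd = 153 ≠ 0 (mod 306); then 140·153 = 21420 = 70·306, i.e. 140·153 ≡ 0 (mod 306). So 140 is a zero-divisor.

Final answer: YES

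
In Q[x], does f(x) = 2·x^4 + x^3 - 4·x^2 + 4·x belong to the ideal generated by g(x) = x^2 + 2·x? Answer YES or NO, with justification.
YES

In Q[x] the ideal (g) consists of all multiples of g, so f ∈ (g) iff g | f, i.e. iff the remainder of f on division by g is 0. Divide f by g (g is monic, so eliminate the leading term of the running remainder at each step):
  leading term 2·x^4: subtract (2·x^2)·g(x) = 2·x^4 + 4·x^3, leaving -3·x^3 - 4·x^2 + 4·x
  leading term -3·x^3: subtract (-3·x)·g(x) = -3·x^3 - 6·x^2, leaving 2·x^2 + 4·x
  leading term 2·x^2: subtract (2)·g(x) = 2·x^2 + 4·x, leaving 0
The remainder is 0, so f(x) = g(x) · h(x) with h(x) = 2·x^2 - 3·x + 2. Hence g | f, i.e. f ∈ (g).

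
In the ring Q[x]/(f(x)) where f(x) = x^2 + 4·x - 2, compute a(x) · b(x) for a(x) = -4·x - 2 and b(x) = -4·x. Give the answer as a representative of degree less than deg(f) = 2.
First multiply in Q[x] without reducing: a · b = 16·x^2 + 8·x. Now divide by f(x) = x^2 + 4·x - 2, eliminating the leading term at each step:
  leading term 16·x^2: subtract (16)·f(x) = 16·x^2 + 64·x - 32, leaving 32 - 56·x
The degree is now < 2, so this is the remainder. Hence a · b ≡ 32 - 56·x in Q[x]/(f).

Final answer: a · b ≡ 32 - 56·x (mod f(x))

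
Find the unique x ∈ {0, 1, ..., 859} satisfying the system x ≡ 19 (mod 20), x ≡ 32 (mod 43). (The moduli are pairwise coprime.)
x ≡ 419 (mod 860); the representative in [0, 860) is 419

The moduli 20, 43 are pairwise coprime, so by the CRT there is a unique solution mod 20·43 = 860.
Solve by successive substitution. Start with x ≡ 19 (mod 20).
  Combine with x ≡ 32 (mod 43): write x = 19 + 20·t and require 19 + 20·t ≡ 32 (mod 43), i.e. 20·t ≡ 32 − 19 ≡ 13 (mod 43). Since 20^(−1) ≡ 28 (mod 43), t ≡ 28·13 ≡ 20 (mod 43). So x ≡ 19 + 20·20 = 419 (mod 860).
Unique solution in [0, 860): x = 419.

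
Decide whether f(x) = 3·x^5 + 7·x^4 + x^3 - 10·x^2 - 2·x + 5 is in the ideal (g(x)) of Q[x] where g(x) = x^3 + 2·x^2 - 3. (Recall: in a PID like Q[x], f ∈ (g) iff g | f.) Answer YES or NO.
NO

In Q[x] the ideal (g) consists of all multiples of g, so f ∈ (g) iff g | f, i.e. iff the remainder of f on division by g is 0. Divide f by g (g is monic, so eliminate the leading term of the running remainder at each step):
  leading term 3·x^5: subtract (3·x^2)·g(x) = 3·x^5 + 6·x^4 - 9·x^2, leaving x^4 + x^3 - x^2 - 2·x + 5
  leading term x^4: subtract (x)·g(x) = x^4 + 2·x^3 - 3·x, leaving -x^3 - x^2 + x + 5
  leading term -x^3: subtract (-1)·g(x) = -x^3 - 2·x^2 + 3, leaving x^2 + x + 2
The remainder r(x) = x^2 + x + 2 ≠ 0 (and deg r < deg g), so g ∤ f, i.e. f ∉ (g).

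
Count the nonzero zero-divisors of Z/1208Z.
Z/1208Z has 607 nonzero zero-divisors

In Z/1208Z each nonzero element is either a unit (gcd with 1208 is 1) or a zero-divisor (gcd > 1). The number of units is φ(1208): factorise 1208 = 2^3 · 151, so φ(1208) = (2^3 − 2^2) · (151 − 1) = 4 · 150 = 600. The nonzero elements number 1208 − 1 = 1207. Hence the nonzero zero-divisors number 1207 − 600 = 607.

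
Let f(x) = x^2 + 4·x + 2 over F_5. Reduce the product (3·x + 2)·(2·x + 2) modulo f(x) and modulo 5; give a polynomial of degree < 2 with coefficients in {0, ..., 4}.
a · b ≡ x + 2 (mod f(x))

Multiply as integer polynomials: a · b = 6·x^2 + 10·x + 4. Reducing coefficients mod 5: a · b ≡ x^2 + 4. Now divide by f(x) = x^2 + 4·x + 2 in F_5[x], eliminating the leading term at each step:
  leading term x^2: subtract (1)·f(x) = x^2 + 4·x + 2, leaving x + 2 (coefficients mod 5)
The degree is now < 2, so this is the remainder. Hence a · b ≡ x + 2 in F_5[x]/(f).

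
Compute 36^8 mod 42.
36

Use repeated squaring. Binary(8) = 1000. Walk through the bits of the exponent 8 left-to-right: at each bit after the leading one, square the running value, then multiply by 36 if the bit is 1 (always reducing mod 42):
  bit 1 = 1 (leading): start with 36.
  bit 2 = 0: square 36^2 = 1296 ≡ 36 (mod 42).
  bit 3 = 0: square 36^2 = 1296 ≡ 36 (mod 42).
  bit 4 = 0: square 36^2 = 1296 ≡ 36 (mod 42).
Final value: 36^8 ≡ 36 (mod 42).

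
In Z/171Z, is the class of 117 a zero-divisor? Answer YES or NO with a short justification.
YES

gcd(117, 171) = 9 > 1, so 117 is not a unit in Z/171Z. In Z/nZ every nonzero non-unit is a zero-divisor: explicitly, take b = 171/gcd = 19 ≠ 0 (mod 171); then 117·19 = 2223 = 13·171, i.e. 117·19 ≡ 0 (mod 171). So 117 is a zero-divisor.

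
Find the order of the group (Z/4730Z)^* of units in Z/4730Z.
|(Z/4730Z)^*| = 1680

(Z/4730Z)^* consists of the classes a with gcd(a, 4730) = 1, so its order is φ(4730). φ is multiplicative, with φ(p^e) = p^e − p^(e−1). Factorise 4730 = 2 · 5 · 11 · 43. Then
  φ(4730) = (2 − 1) · (5 − 1) · (11 − 1) · (43 − 1) = 1 · 4 · 10 · 42 = 1680.
Thus |(Z/4730Z)^*| = 1680.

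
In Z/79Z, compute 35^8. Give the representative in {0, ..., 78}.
5

Use repeated squaring. Binary(8) = 1000. Walk through the bits of the exponent 8 left-to-right: at each bit after the leading one, square the running value, then multiply by 35 if the bit is 1 (always reducing mod 79):
  bit 1 = 1 (leading): start with 35.
  bit 2 = 0: square 35^2 = 1225 ≡ 40 (mod 79).
  bit 3 = 0: square 40^2 = 1600 ≡ 20 (mod 79).
  bit 4 = 0: square 20^2 = 400 ≡ 5 (mod 79).
Final value: 35^8 ≡ 5 (mod 79).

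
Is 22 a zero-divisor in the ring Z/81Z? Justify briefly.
gcd(22, 81) = 1, so 22 is a unit in Z/81Z (it has a multiplicative inverse). A unit cannot be a zero-divisor: if 22·b ≡ 0 then multiplying both sides by 22^(−1) gives b ≡ 0. So 22 is not a zero-divisor.

Final answer: NO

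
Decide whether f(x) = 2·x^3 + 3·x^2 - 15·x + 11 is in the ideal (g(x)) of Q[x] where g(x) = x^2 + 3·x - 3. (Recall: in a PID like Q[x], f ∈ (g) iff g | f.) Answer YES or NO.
In Q[x] the ideal (g) consists of all multiples of g, so f ∈ (g) iff g | f, i.e. iff the remainder of f on division by g is 0. Divide f by g (g is monic, so eliminate the leading term of the running remainder at each step):
  leading term 2·x^3: subtract (2·x)·g(x) = 2·x^3 + 6·x^2 - 6·x, leaving -3·x^2 - 9·x + 11
  leading term -3·x^2: subtract (-3)·g(x) = -3·x^2 - 9·x + 9, leaving 2
The remainder r(x) = 2 ≠ 0 (and deg r < deg g), so g ∤ f, i.e. f ∉ (g).

Final answer: NO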